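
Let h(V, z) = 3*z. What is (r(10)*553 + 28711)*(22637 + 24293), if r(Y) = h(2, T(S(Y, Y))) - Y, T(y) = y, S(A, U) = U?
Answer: 1866453030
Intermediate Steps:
r(Y) = 2*Y (r(Y) = 3*Y - Y = 2*Y)
(r(10)*553 + 28711)*(22637 + 24293) = ((2*10)*553 + 28711)*(22637 + 24293) = (20*553 + 28711)*46930 = (11060 + 28711)*46930 = 39771*46930 = 1866453030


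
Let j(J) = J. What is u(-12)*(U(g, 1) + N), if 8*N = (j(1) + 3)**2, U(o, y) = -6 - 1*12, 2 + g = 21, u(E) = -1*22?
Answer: 352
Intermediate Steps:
u(E) = -22
g = 19 (g = -2 + 21 = 19)
U(o, y) = -18 (U(o, y) = -6 - 12 = -18)
N = 2 (N = (1 + 3)**2/8 = (1/8)*4**2 = (1/8)*16 = 2)
u(-12)*(U(g, 1) + N) = -22*(-18 + 2) = -22*(-16) = 352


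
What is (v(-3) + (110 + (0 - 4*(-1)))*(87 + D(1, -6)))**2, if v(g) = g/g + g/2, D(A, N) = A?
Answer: 402523969/4 ≈ 1.0063e+8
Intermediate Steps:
v(g) = 1 + g/2 (v(g) = 1 + g*(1/2) = 1 + g/2)
(v(-3) + (110 + (0 - 4*(-1)))*(87 + D(1, -6)))**2 = ((1 + (1/2)*(-3)) + (110 + (0 - 4*(-1)))*(87 + 1))**2 = ((1 - 3/2) + (110 + (0 + 4))*88)**2 = (-1/2 + (110 + 4)*88)**2 = (-1/2 + 114*88)**2 = (-1/2 + 10032)**2 = (20063/2)**2 = 402523969/4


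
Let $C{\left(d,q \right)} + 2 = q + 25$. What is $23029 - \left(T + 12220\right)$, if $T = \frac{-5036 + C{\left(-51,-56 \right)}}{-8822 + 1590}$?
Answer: $\frac{78165619}{7232} \approx 10808.0$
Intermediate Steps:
$C{\left(d,q \right)} = 23 + q$ ($C{\left(d,q \right)} = -2 + \left(q + 25\right) = -2 + \left(25 + q\right) = 23 + q$)
$T = \frac{5069}{7232}$ ($T = \frac{-5036 + \left(23 - 56\right)}{-8822 + 1590} = \frac{-5036 - 33}{-7232} = \left(-5069\right) \left(- \frac{1}{7232}\right) = \frac{5069}{7232} \approx 0.70091$)
$23029 - \left(T + 12220\right) = 23029 - \left(\frac{5069}{7232} + 12220\right) = 23029 - \frac{88380109}{7232} = \frac{78165619}{7232}$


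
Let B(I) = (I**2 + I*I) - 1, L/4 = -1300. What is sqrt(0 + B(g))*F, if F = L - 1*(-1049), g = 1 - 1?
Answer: -4151*I ≈ -4151.0*I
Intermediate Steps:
L = -5200 (L = 4*(-1300) = -5200)
g = 0
B(I) = -1 + 2*I**2 (B(I) = (I**2 + I**2) - 1 = 2*I**2 - 1 = -1 + 2*I**2)
F = -4151 (F = -5200 - 1*(-1049) = -5200 + 1049 = -4151)
sqrt(0 + B(g))*F = sqrt(0 + (-1 + 2*0**2))*(-4151) = sqrt(0 + (-1 + 2*0))*(-4151) = sqrt(0 + (-1 + 0))*(-4151) = sqrt(0 - 1)*(-4151) = sqrt(-1)*(-4151) = I*(-4151) = -4151*I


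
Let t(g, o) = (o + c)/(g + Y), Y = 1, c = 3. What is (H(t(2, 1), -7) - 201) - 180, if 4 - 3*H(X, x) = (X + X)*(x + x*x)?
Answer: -417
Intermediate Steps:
t(g, o) = (3 + o)/(1 + g) (t(g, o) = (o + 3)/(g + 1) = (3 + o)/(1 + g))
H(X, x) = 4/3 - 2*X*(x + x**2)/3 (H(X, x) = 4/3 - (X + X)*(x + x*x)/3 = 4/3 - 2*X*(x + x**2)/3)
(H(t(2, 1), -7) - 201) - 180 = ((4/3 - 2/3*(3 + 1)/(1 + 2)*(-7) - 2/3*(3 + 1)/(1 + 2)*(-7)**2) - 201) - 180 = ((4/3 - 2/3*4/3*(-7) - 2/3*4/3*49) - 201) - 180 = ((4/3 + 56/9 - 392/9) - 201) - 180 = (-36 - 201) - 180 = -237 - 180 = -417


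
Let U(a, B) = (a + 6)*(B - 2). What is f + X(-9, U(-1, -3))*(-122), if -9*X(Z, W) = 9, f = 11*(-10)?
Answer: 12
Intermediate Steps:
f = -110
U(a, B) = (-2 + B)*(6 + a) (U(a, B) = (6 + a)*(-2 + B) = (-2 + B)*(6 + a))
X(Z, W) = -1 (X(Z, W) = -⅑*9 = -1)
f + X(-9, U(-1, -3))*(-122) = -110 - 1*(-122) = -110 + 122 = 12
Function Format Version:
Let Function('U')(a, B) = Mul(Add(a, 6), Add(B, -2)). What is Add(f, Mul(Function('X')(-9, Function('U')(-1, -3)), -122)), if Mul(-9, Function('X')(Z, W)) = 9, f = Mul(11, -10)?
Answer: 12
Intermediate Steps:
f = -110
Function('U')(a, B) = Mul(Add(-2, B), Add(6, a)) (Function('U')(a, B) = Mul(Add(6, a), Add(-2, B)) = Mul(Add(-2, B), Add(6, a)))
Function('X')(Z, W) = -1 (Function('X')(Z, W) = Mul(Rational(-1, 9), 9) = -1)
Add(f, Mul(Function('X')(-9, Function('U')(-1, -3)), -122)) = Add(-110, Mul(-1, -122)) = Add(-110, 122) = 12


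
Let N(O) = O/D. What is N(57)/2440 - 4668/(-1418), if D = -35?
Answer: 199283187/60548600 ≈ 3.2913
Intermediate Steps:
N(O) = -O/35 (N(O) = O/(-35) = O*(-1/35) = -O/35)
N(57)/2440 - 4668/(-1418) = -1/35*57/2440 - 4668/(-1418) = -57/35*1/2440 - 4668*(-1/1418) = -57/85400 + 2334/709 = 199283187/60548600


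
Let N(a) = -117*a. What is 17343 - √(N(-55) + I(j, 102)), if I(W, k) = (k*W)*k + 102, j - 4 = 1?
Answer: 17343 - √58557 ≈ 17101.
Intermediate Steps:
j = 5 (j = 4 + 1 = 5)
I(W, k) = 102 + W*k² (I(W, k) = (W*k)*k + 102 = W*k² + 102 = 102 + W*k²)
17343 - √(N(-55) + I(j, 102)) = 17343 - √(-117*(-55) + (102 + 5*102²)) = 17343 - √(6435 + (102 + 5*10404)) = 17343 - √(6435 + (102 + 52020)) = 17343 - √(6435 + 52122) = 17343 - √58557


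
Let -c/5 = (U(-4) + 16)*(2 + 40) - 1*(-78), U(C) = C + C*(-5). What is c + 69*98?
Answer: -348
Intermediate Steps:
U(C) = -4*C (U(C) = C - 5*C = -4*C)
c = -7110 (c = -5*((-4*(-4) + 16)*(2 + 40) - 1*(-78)) = -5*((16 + 16)*42 + 78) = -5*(32*42 + 78) = -5*(1344 + 78) = -5*1422 = -7110)
c + 69*98 = -7110 + 69*98 = -7110 + 6762 = -348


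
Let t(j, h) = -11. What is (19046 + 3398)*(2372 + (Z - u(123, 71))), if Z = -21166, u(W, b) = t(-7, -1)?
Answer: -421565652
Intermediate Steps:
u(W, b) = -11
(19046 + 3398)*(2372 + (Z - u(123, 71))) = (19046 + 3398)*(2372 + (-21166 - 1*(-11))) = 22444*(2372 + (-21166 + 11)) = 22444*(2372 - 21155) = 22444*(-18783) = -421565652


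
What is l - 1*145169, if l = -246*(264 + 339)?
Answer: -293507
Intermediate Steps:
l = -148338 (l = -246*603 = -148338)
l - 1*145169 = -148338 - 1*145169 = -148338 - 145169 = -293507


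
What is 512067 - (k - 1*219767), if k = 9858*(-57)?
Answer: 1293740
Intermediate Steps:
k = -561906
512067 - (k - 1*219767) = 512067 - (-561906 - 1*219767) = 512067 - (-561906 - 219767) = 512067 - 1*(-781673) = 512067 + 781673 = 1293740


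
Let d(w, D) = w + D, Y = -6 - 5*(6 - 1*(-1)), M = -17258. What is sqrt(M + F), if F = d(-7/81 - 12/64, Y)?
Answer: I*sqrt(22419859)/36 ≈ 131.53*I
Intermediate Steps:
Y = -41 (Y = -6 - 5*(6 + 1) = -6 - 5*7 = -6 - 35 = -41)
d(w, D) = D + w
F = -53491/1296 (F = -41 + (-7/81 - 12/64) = -41 + (-7*1/81 - 12*1/64) = -41 + (-7/81 - 3/16) = -41 - 355/1296 = -53491/1296 ≈ -41.274)
sqrt(M + F) = sqrt(-17258 - 53491/1296) = sqrt(-22419859/1296) = I*sqrt(22419859)/36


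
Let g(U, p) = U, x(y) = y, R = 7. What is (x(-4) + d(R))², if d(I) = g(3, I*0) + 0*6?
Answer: 1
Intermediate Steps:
d(I) = 3 (d(I) = 3 + 0*6 = 3 + 0 = 3)
(x(-4) + d(R))² = (-4 + 3)² = (-1)² = 1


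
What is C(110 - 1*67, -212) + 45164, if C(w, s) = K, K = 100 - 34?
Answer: 45230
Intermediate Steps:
K = 66
C(w, s) = 66
C(110 - 1*67, -212) + 45164 = 66 + 45164 = 45230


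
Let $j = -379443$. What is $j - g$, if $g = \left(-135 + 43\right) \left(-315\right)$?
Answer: $-408423$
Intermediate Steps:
$g = 28980$ ($g = \left(-92\right) \left(-315\right) = 28980$)
$j - g = -379443 - 28980 = -408423$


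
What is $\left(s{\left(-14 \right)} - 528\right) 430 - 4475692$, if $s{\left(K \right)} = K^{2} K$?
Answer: $-5882652$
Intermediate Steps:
$s{\left(K \right)} = K^{3}$
$\left(s{\left(-14 \right)} - 528\right) 430 - 4475692 = \left(\left(-14\right)^{3} - 528\right) 430 - 4475692 = \left(-2744 - 528\right) 430 - 4475692 = \left(-3272\right) 430 - 4475692 = -1406960 - 4475692 = -5882652$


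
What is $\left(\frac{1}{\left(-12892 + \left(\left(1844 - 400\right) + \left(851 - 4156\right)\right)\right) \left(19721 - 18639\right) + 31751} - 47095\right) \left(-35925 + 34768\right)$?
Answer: $\frac{868062632421582}{15930995} \approx 5.4489 \cdot 10^{7}$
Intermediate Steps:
$\left(\frac{1}{\left(-12892 + \left(\left(1844 - 400\right) + \left(851 - 4156\right)\right)\right) \left(19721 - 18639\right) + 31751} - 47095\right) \left(-35925 + 34768\right) = \left(\frac{1}{\left(-12892 + \left(1444 + \left(851 - 4156\right)\right)\right) 1082 + 31751} - 47095\right) \left(-1157\right) = \left(\frac{1}{\left(-12892 + \left(1444 - 3305\right)\right) 1082 + 31751} - 47095\right) \left(-1157\right) = \left(\frac{1}{\left(-12892 - 1861\right) 1082 + 31751} - 47095\right) \left(-1157\right) = \left(\frac{1}{\left(-14753\right) 1082 + 31751} - 47095\right) \left(-1157\right) = \left(\frac{1}{-15962746 + 31751} - 47095\right) \left(-1157\right) = \left(\frac{1}{-15930995} - 47095\right) \left(-1157\right) = \left(- \frac{1}{15930995} - 47095\right) \left(-1157\right) = \left(- \frac{750270209526}{15930995}\right) \left(-1157\right) = \frac{868062632421582}{15930995}$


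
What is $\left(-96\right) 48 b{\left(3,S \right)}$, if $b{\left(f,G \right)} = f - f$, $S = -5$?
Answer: $0$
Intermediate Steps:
$b{\left(f,G \right)} = 0$
$\left(-96\right) 48 b{\left(3,S \right)} = \left(-96\right) 48 \cdot 0 = \left(-4608\right) 0 = 0$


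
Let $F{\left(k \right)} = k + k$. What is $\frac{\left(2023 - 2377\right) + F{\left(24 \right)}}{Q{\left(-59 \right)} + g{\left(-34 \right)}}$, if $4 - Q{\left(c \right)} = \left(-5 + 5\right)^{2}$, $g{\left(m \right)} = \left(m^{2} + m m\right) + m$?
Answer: $- \frac{153}{1141} \approx -0.13409$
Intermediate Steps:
$g{\left(m \right)} = m + 2 m^{2}$ ($g{\left(m \right)} = \left(m^{2} + m^{2}\right) + m = 2 m^{2} + m = m + 2 m^{2}$)
$Q{\left(c \right)} = 4$ ($Q{\left(c \right)} = 4 - \left(-5 + 5\right)^{2} = 4 - 0^{2} = 4 - 0 = 4 + 0 = 4$)
$F{\left(k \right)} = 2 k$
$\frac{\left(2023 - 2377\right) + F{\left(24 \right)}}{Q{\left(-59 \right)} + g{\left(-34 \right)}} = \frac{\left(2023 - 2377\right) + 2 \cdot 24}{4 - 34 \left(1 + 2 \left(-34\right)\right)} = \frac{-354 + 48}{4 - 34 \left(1 - 68\right)} = - \frac{306}{4 - -2278} = - \frac{306}{4 + 2278} = - \frac{306}{2282} = \left(-306\right) \frac{1}{2282} = - \frac{153}{1141}$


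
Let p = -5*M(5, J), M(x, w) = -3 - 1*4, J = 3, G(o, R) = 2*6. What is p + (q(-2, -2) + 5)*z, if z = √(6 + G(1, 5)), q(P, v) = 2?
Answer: 35 + 21*√2 ≈ 64.698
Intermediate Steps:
G(o, R) = 12
M(x, w) = -7 (M(x, w) = -3 - 4 = -7)
z = 3*√2 (z = √(6 + 12) = √18 = 3*√2 ≈ 4.2426)
p = 35 (p = -5*(-7) = 35)
p + (q(-2, -2) + 5)*z = 35 + (2 + 5)*(3*√2) = 35 + 7*(3*√2) = 35 + 21*√2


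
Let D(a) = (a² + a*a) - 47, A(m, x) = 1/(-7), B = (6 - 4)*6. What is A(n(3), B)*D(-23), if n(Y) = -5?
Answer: -1011/7 ≈ -144.43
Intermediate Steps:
B = 12 (B = 2*6 = 12)
A(m, x) = -⅐
D(a) = -47 + 2*a² (D(a) = (a² + a²) - 47 = 2*a² - 47 = -47 + 2*a²)
A(n(3), B)*D(-23) = -(-47 + 2*(-23)²)/7 = -(-47 + 2*529)/7 = -(-47 + 1058)/7 = -⅐*1011 = -1011/7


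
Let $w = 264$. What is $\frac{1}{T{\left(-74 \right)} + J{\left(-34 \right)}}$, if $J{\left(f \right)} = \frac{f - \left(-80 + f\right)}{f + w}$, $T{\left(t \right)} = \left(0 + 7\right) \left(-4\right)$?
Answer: $- \frac{23}{636} \approx -0.036164$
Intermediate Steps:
$T{\left(t \right)} = -28$ ($T{\left(t \right)} = 7 \left(-4\right) = -28$)
$J{\left(f \right)} = \frac{80}{264 + f}$ ($J{\left(f \right)} = \frac{f - \left(-80 + f\right)}{f + 264} = \frac{80}{264 + f}$)
$\frac{1}{T{\left(-74 \right)} + J{\left(-34 \right)}} = \frac{1}{-28 + \frac{80}{264 - 34}} = \frac{1}{-28 + \frac{80}{230}} = \frac{1}{-28 + 80 \cdot \frac{1}{230}} = \frac{1}{-28 + \frac{8}{23}} = \frac{1}{- \frac{636}{23}} = - \frac{23}{636}$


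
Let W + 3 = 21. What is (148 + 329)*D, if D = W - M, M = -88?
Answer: 50562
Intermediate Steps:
W = 18 (W = -3 + 21 = 18)
D = 106 (D = 18 - 1*(-88) = 18 + 88 = 106)
(148 + 329)*D = (148 + 329)*106 = 477*106 = 50562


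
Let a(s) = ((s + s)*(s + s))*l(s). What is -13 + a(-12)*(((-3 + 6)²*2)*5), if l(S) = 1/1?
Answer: 51827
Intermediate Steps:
l(S) = 1
a(s) = 4*s² (a(s) = ((s + s)*(s + s))*1 = ((2*s)*(2*s))*1 = (4*s²)*1 = 4*s²)
-13 + a(-12)*(((-3 + 6)²*2)*5) = -13 + (4*(-12)²)*(((-3 + 6)²*2)*5) = -13 + (4*144)*((3²*2)*5) = -13 + 576*((9*2)*5) = -13 + 576*(18*5) = -13 + 576*90 = -13 + 51840 = 51827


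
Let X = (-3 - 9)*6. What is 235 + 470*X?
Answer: -33605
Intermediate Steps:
X = -72 (X = -12*6 = -72)
235 + 470*X = 235 + 470*(-72) = 235 - 33840 = -33605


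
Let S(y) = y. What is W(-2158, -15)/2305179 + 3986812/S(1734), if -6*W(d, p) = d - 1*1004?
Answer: 1531719368861/666196731 ≈ 2299.2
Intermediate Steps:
W(d, p) = 502/3 - d/6 (W(d, p) = -(d - 1*1004)/6 = -(d - 1004)/6 = -(-1004 + d)/6 = 502/3 - d/6)
W(-2158, -15)/2305179 + 3986812/S(1734) = (502/3 - ⅙*(-2158))/2305179 + 3986812/1734 = (502/3 + 1079/3)*(1/2305179) + 3986812*(1/1734) = 527*(1/2305179) + 1993406/867 = 527/2305179 + 1993406/867 = 1531719368861/666196731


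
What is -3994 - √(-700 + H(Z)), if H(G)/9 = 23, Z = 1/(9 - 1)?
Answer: -3994 - I*√493 ≈ -3994.0 - 22.204*I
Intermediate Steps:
Z = ⅛ (Z = 1/8 = ⅛ ≈ 0.12500)
H(G) = 207 (H(G) = 9*23 = 207)
-3994 - √(-700 + H(Z)) = -3994 - √(-700 + 207) = -3994 - √(-493) = -3994 - I*√493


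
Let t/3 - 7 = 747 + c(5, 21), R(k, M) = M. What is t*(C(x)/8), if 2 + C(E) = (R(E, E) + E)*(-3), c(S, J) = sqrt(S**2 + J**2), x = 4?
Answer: -14703/2 - 39*sqrt(466)/4 ≈ -7562.0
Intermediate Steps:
c(S, J) = sqrt(J**2 + S**2)
C(E) = -2 - 6*E (C(E) = -2 + (E + E)*(-3) = -2 + (2*E)*(-3) = -2 - 6*E)
t = 2262 + 3*sqrt(466) (t = 21 + 3*(747 + sqrt(21**2 + 5**2)) = 21 + 3*(747 + sqrt(441 + 25)) = 21 + 3*(747 + sqrt(466)) = 21 + (2241 + 3*sqrt(466)) = 2262 + 3*sqrt(466) ≈ 2326.8)
t*(C(x)/8) = (2262 + 3*sqrt(466))*((-2 - 6*4)/8) = (2262 + 3*sqrt(466))*((-2 - 24)*(1/8)) = (2262 + 3*sqrt(466))*(-26*1/8) = (2262 + 3*sqrt(466))*(-13/4) = -14703/2 - 39*sqrt(466)/4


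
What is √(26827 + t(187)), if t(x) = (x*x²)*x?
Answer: 2*√305714447 ≈ 34969.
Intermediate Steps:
t(x) = x⁴ (t(x) = x³*x = x⁴)
√(26827 + t(187)) = √(26827 + 187⁴) = √(26827 + 1222830961) = √1222857788 = 2*√305714447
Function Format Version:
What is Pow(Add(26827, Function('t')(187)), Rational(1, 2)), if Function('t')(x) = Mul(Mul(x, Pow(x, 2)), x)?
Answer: Mul(2, Pow(305714447, Rational(1, 2))) ≈ 34969.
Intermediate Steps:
Function('t')(x) = Pow(x, 4) (Function('t')(x) = Mul(Pow(x, 3), x) = Pow(x, 4))
Pow(Add(26827, Function('t')(187)), Rational(1, 2)) = Pow(Add(26827, Pow(187, 4)), Rational(1, 2)) = Pow(Add(26827, 1222830961), Rational(1, 2)) = Pow(1222857788, Rational(1, 2)) = Mul(2, Pow(305714447, Rational(1, 2)))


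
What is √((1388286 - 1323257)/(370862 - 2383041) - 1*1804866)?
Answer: I*√7307657695144035697/2012179 ≈ 1343.5*I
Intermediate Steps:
√((1388286 - 1323257)/(370862 - 2383041) - 1*1804866) = √(65029/(-2012179) - 1804866) = √(65029*(-1/2012179) - 1804866) = √(-65029/2012179 - 1804866) = √(-3631713528043/2012179) = I*√7307657695144035697/2012179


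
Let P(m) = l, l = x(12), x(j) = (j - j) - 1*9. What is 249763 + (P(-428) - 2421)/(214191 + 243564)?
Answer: 7622017309/30517 ≈ 2.4976e+5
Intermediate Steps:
x(j) = -9 (x(j) = 0 - 9 = -9)
l = -9
P(m) = -9
249763 + (P(-428) - 2421)/(214191 + 243564) = 249763 + (-9 - 2421)/(214191 + 243564) = 249763 - 2430/457755 = 249763 - 2430*1/457755 = 249763 - 162/30517 = 7622017309/30517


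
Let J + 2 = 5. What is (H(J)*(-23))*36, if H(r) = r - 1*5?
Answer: 1656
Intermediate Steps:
J = 3 (J = -2 + 5 = 3)
H(r) = -5 + r (H(r) = r - 5 = -5 + r)
(H(J)*(-23))*36 = ((-5 + 3)*(-23))*36 = -2*(-23)*36 = 46*36 = 1656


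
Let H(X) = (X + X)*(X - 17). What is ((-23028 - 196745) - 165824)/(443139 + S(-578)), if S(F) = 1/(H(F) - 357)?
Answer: -265083670411/304641666358 ≈ -0.87015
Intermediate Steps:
H(X) = 2*X*(-17 + X) (H(X) = (2*X)*(-17 + X) = 2*X*(-17 + X))
S(F) = 1/(-357 + 2*F*(-17 + F)) (S(F) = 1/(2*F*(-17 + F) - 357) = 1/(-357 + 2*F*(-17 + F)))
((-23028 - 196745) - 165824)/(443139 + S(-578)) = ((-23028 - 196745) - 165824)/(443139 + 1/(-357 + 2*(-578)*(-17 - 578))) = (-219773 - 165824)/(443139 + 1/(-357 + 2*(-578)*(-595))) = -385597/(443139 + 1/(-357 + 687820)) = -385597/(443139 + 1/687463) = -385597/304641666358/687463 = -385597*687463/304641666358 = -265083670411/304641666358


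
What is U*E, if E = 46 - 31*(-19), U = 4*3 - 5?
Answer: 4445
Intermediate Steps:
U = 7 (U = 12 - 5 = 7)
E = 635 (E = 46 + 589 = 635)
U*E = 7*635 = 4445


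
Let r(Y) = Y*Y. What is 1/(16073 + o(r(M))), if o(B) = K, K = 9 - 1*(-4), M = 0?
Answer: 1/16086 ≈ 6.2166e-5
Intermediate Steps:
r(Y) = Y**2
K = 13 (K = 9 + 4 = 13)
o(B) = 13
1/(16073 + o(r(M))) = 1/(16073 + 13) = 1/16086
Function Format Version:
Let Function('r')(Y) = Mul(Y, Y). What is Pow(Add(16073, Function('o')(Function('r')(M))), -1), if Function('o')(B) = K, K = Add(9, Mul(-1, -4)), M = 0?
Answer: Rational(1, 16086) ≈ 6.2166e-5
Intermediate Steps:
Function('r')(Y) = Pow(Y, 2)
K = 13 (K = Add(9, 4) = 13)
Function('o')(B) = 13
Pow(Add(16073, Function('o')(Function('r')(M))), -1) = Pow(Add(16073, 13), -1) = Pow(16086, -1) = Rational(1, 16086)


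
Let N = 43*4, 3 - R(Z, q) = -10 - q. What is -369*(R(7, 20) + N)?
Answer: -75645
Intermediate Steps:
R(Z, q) = 13 + q (R(Z, q) = 3 - (-10 - q) = 3 + (10 + q) = 13 + q)
N = 172
-369*(R(7, 20) + N) = -369*((13 + 20) + 172) = -369*(33 + 172) = -369*205 = -75645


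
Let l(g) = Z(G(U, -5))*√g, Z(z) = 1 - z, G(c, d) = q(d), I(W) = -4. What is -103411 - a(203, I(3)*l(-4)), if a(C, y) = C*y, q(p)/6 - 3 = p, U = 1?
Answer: -103411 + 21112*I ≈ -1.0341e+5 + 21112.0*I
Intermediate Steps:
q(p) = 18 + 6*p
G(c, d) = 18 + 6*d
l(g) = 13*√g (l(g) = (1 - (18 + 6*(-5)))*√g = (1 - (18 - 30))*√g = (1 - 1*(-12))*√g = (1 + 12)*√g = 13*√g)
-103411 - a(203, I(3)*l(-4)) = -103411 - 203*(-52*√(-4)) = -103411 - 203*(-52*2*I) = -103411 - 203*(-104*I) = -103411 - (-21112)*I = -103411 + 21112*I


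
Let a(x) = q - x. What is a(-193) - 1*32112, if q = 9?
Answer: -31910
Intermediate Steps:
a(x) = 9 - x
a(-193) - 1*32112 = (9 - 1*(-193)) - 1*32112 = (9 + 193) - 32112 = 202 - 32112 = -31910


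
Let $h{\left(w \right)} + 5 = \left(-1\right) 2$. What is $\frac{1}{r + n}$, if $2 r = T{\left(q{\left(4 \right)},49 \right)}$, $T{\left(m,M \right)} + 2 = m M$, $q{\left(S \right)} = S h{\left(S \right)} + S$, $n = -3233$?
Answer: $- \frac{1}{3822} \approx -0.00026164$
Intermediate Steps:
$h{\left(w \right)} = -7$ ($h{\left(w \right)} = -5 - 2 = -7$)
$q{\left(S \right)} = - 6 S$ ($q{\left(S \right)} = S \left(-7\right) + S = - 7 S + S = - 6 S$)
$T{\left(m,M \right)} = -2 + M m$ ($T{\left(m,M \right)} = -2 + m M = -2 + M m$)
$r = -589$ ($r = \frac{-2 + 49 \left(\left(-6\right) 4\right)}{2} = \frac{-2 + 49 \left(-24\right)}{2} = \frac{-2 - 1176}{2} = \frac{1}{2} \left(-1178\right) = -589$)
$\frac{1}{r + n} = \frac{1}{-589 - 3233} = \frac{1}{-3822} = - \frac{1}{3822}$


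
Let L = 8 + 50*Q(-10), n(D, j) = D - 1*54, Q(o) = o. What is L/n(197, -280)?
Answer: -492/143 ≈ -3.4406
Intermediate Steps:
n(D, j) = -54 + D (n(D, j) = D - 54 = -54 + D)
L = -492 (L = 8 + 50*(-10) = 8 - 500 = -492)
L/n(197, -280) = -492/(-54 + 197) = -492/143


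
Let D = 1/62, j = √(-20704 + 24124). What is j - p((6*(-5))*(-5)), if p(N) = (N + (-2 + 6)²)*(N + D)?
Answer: -771983/31 + 6*√95 ≈ -24844.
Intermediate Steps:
j = 6*√95 (j = √3420 = 6*√95 ≈ 58.481)
D = 1/62 ≈ 0.016129
p(N) = (16 + N)*(1/62 + N) (p(N) = (N + (-2 + 6)²)*(N + 1/62) = (N + 4²)*(1/62 + N) = (N + 16)*(1/62 + N) = (16 + N)*(1/62 + N))
j - p((6*(-5))*(-5)) = 6*√95 - (8/31 + ((6*(-5))*(-5))² + 993*((6*(-5))*(-5))/62) = 6*√95 - (8/31 + (-30*(-5))² + 993*(-30*(-5))/62) = 6*√95 - (8/31 + 150² + (993/62)*150) = 6*√95 - (8/31 + 22500 + 74475/31) = 6*√95 - 1*771983/31 = 6*√95 - 771983/31 = -771983/31 + 6*√95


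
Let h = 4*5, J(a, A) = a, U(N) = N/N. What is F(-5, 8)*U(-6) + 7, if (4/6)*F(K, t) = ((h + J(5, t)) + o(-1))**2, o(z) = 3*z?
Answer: 733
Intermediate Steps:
U(N) = 1
h = 20
F(K, t) = 726 (F(K, t) = 3*((20 + 5) + 3*(-1))**2/2 = 3*(25 - 3)**2/2 = (3/2)*22**2 = (3/2)*484 = 726)
F(-5, 8)*U(-6) + 7 = 726*1 + 7 = 726 + 7 = 733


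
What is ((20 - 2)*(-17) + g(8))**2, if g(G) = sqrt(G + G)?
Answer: 91204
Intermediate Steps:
g(G) = sqrt(2)*sqrt(G) (g(G) = sqrt(2*G) = sqrt(2)*sqrt(G))
((20 - 2)*(-17) + g(8))**2 = ((20 - 2)*(-17) + sqrt(2)*sqrt(8))**2 = (18*(-17) + sqrt(2)*(2*sqrt(2)))**2 = (-306 + 4)**2 = (-302)**2 = 91204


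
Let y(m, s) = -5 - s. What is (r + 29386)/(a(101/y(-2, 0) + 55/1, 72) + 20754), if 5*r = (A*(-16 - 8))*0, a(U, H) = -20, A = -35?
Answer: 2099/1481 ≈ 1.4173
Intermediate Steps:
r = 0 (r = (-35*(-16 - 8)*0)/5 = (-35*(-24)*0)/5 = (840*0)/5 = (⅕)*0 = 0)
(r + 29386)/(a(101/y(-2, 0) + 55/1, 72) + 20754) = (0 + 29386)/(-20 + 20754) = 29386/20734 = 29386*(1/20734) = 2099/1481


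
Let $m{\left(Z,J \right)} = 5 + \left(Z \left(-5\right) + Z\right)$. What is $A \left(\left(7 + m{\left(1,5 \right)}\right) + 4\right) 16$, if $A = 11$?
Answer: $2112$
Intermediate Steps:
$m{\left(Z,J \right)} = 5 - 4 Z$ ($m{\left(Z,J \right)} = 5 + \left(- 5 Z + Z\right) = 5 - 4 Z$)
$A \left(\left(7 + m{\left(1,5 \right)}\right) + 4\right) 16 = 11 \left(\left(7 + \left(5 - 4\right)\right) + 4\right) 16 = 11 \left(\left(7 + 1\right) + 4\right) 16 = 11 \left(8 + 4\right) 16 = 11 \cdot 12 \cdot 16 = 132 \cdot 16 = 2112$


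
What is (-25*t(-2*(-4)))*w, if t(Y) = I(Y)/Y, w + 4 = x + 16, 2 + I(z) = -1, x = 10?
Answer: 825/4 ≈ 206.25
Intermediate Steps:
I(z) = -3 (I(z) = -2 - 1 = -3)
w = 22 (w = -4 + (10 + 16) = -4 + 26 = 22)
t(Y) = -3/Y
(-25*t(-2*(-4)))*w = -(-75)/((-2*(-4)))*22 = -(-75)/8*22 = -25*(-3/8)*22 = (75/8)*22 = 825/4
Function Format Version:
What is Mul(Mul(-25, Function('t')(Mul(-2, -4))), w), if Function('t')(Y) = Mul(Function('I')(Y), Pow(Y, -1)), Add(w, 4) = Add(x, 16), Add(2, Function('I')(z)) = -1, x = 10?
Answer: Rational(825, 4) ≈ 206.25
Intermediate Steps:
Function('I')(z) = -3 (Function('I')(z) = Add(-2, -1) = -3)
w = 22 (w = Add(-4, Add(10, 16)) = Add(-4, 26) = 22)
Function('t')(Y) = Mul(-3, Pow(Y, -1))
Mul(Mul(-25, Function('t')(Mul(-2, -4))), w) = Mul(Mul(-25, Mul(-3, Pow(Mul(-2, -4), -1))), 22) = Mul(Mul(-25, Mul(-3, Pow(8, -1))), 22) = Mul(Mul(-25, Mul(-3, Rational(1, 8))), 22) = Mul(Mul(-25, Rational(-3, 8)), 22) = Mul(Rational(75, 8), 22) = Rational(825, 4)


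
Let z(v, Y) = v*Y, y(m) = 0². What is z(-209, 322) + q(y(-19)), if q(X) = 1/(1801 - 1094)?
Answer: -47579685/707 ≈ -67298.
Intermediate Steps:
y(m) = 0
q(X) = 1/707
z(v, Y) = Y*v
z(-209, 322) + q(y(-19)) = 322*(-209) + 1/707 = -67298 + 1/707 = -47579685/707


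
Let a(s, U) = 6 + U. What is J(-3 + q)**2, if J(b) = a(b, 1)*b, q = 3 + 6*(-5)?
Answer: 44100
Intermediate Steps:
q = -27 (q = 3 - 30 = -27)
J(b) = 7*b (J(b) = (6 + 1)*b = 7*b)
J(-3 + q)**2 = (7*(-3 - 27))**2 = (7*(-30))**2 = (-210)**2 = 44100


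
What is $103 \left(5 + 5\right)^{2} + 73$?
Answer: $10373$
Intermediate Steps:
$103 \left(5 + 5\right)^{2} + 73 = 103 \cdot 10^{2} + 73 = 103 \cdot 100 + 73 = 10300 + 73 = 10373$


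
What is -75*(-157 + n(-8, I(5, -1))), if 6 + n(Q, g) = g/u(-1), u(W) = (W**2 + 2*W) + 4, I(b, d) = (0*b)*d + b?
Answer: 12100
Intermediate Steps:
I(b, d) = b (I(b, d) = 0*d + b = 0 + b = b)
u(W) = 4 + W**2 + 2*W
n(Q, g) = -6 + g/3 (n(Q, g) = -6 + g/(4 + (-1)**2 + 2*(-1)) = -6 + g/(4 + 1 - 2) = -6 + g/3)
-75*(-157 + n(-8, I(5, -1))) = -75*(-157 + (-6 + (1/3)*5)) = -75*(-157 + (-6 + 5/3)) = -75*(-157 - 13/3) = -75*(-484/3) = 12100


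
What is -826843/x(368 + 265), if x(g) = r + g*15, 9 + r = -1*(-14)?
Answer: -826843/9500 ≈ -87.036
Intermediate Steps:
r = 5 (r = -9 - 1*(-14) = -9 + 14 = 5)
x(g) = 5 + 15*g (x(g) = 5 + g*15 = 5 + 15*g)
-826843/x(368 + 265) = -826843/(5 + 15*(368 + 265)) = -826843/(5 + 15*633) = -826843/(5 + 9495) = -826843/9500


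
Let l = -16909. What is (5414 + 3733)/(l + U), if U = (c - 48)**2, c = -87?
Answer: 9147/1316 ≈ 6.9506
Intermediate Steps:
U = 18225 (U = (-87 - 48)**2 = (-135)**2 = 18225)
(5414 + 3733)/(l + U) = (5414 + 3733)/(-16909 + 18225) = 9147/1316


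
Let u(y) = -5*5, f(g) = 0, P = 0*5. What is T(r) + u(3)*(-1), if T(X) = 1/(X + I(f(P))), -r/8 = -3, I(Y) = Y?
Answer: 601/24 ≈ 25.042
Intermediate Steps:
P = 0
r = 24 (r = -8*(-3) = 24)
u(y) = -25
T(X) = 1/X (T(X) = 1/(X + 0) = 1/X)
T(r) + u(3)*(-1) = 1/24 - 25*(-1) = 1/24 + 25 = 601/24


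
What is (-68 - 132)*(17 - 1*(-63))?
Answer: -16000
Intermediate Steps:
(-68 - 132)*(17 - 1*(-63)) = -200*(17 + 63) = -200*80 = -16000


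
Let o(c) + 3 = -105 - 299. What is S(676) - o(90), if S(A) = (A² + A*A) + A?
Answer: 915035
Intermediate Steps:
o(c) = -407 (o(c) = -3 + (-105 - 299) = -3 - 404 = -407)
S(A) = A + 2*A² (S(A) = (A² + A²) + A = 2*A² + A = A + 2*A²)
S(676) - o(90) = 676*(1 + 2*676) - 1*(-407) = 676*(1 + 1352) + 407 = 676*1353 + 407 = 914628 + 407 = 915035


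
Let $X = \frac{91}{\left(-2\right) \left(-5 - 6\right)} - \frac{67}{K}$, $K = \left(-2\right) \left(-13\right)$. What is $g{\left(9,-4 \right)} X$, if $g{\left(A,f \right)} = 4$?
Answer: $\frac{892}{143} \approx 6.2378$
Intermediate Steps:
$K = 26$
$X = \frac{223}{143}$ ($X = \frac{91}{\left(-2\right) \left(-5 - 6\right)} - \frac{67}{26} = \frac{91}{\left(-2\right) \left(-11\right)} - \frac{67}{26} = \frac{91}{22} - \frac{67}{26} = \frac{223}{143} \approx 1.5594$)
$g{\left(9,-4 \right)} X = 4 \cdot \frac{223}{143} = \frac{892}{143}$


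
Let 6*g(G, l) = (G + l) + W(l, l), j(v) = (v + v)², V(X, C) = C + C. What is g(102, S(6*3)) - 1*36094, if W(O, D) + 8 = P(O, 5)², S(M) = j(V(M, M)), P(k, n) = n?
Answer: -211261/6 ≈ -35210.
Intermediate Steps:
V(X, C) = 2*C
j(v) = 4*v² (j(v) = (2*v)² = 4*v²)
S(M) = 16*M² (S(M) = 4*(2*M)² = 4*(4*M²) = 16*M²)
W(O, D) = 17 (W(O, D) = -8 + 5² = -8 + 25 = 17)
g(G, l) = 17/6 + G/6 + l/6 (g(G, l) = ((G + l) + 17)/6 = (17 + G + l)/6 = 17/6 + G/6 + l/6)
g(102, S(6*3)) - 1*36094 = (17/6 + (⅙)*102 + (16*(6*3)²)/6) - 1*36094 = (17/6 + 17 + (16*18²)/6) - 36094 = (17/6 + 17 + (16*324)/6) - 36094 = (17/6 + 17 + (⅙)*5184) - 36094 = (17/6 + 17 + 864) - 36094 = 5303/6 - 36094 = -211261/6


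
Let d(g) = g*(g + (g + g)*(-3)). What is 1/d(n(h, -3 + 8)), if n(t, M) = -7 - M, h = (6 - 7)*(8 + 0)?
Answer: -1/720 ≈ -0.0013889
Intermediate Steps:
h = -8 (h = -1*8 = -8)
d(g) = -5*g² (d(g) = g*(g + (2*g)*(-3)) = g*(g - 6*g) = g*(-5*g) = -5*g²)
1/d(n(h, -3 + 8)) = 1/(-5*(-7 - (-3 + 8))²) = 1/(-5*(-7 - 1*5)²) = 1/(-5*(-7 - 5)²) = 1/(-5*(-12)²) = 1/(-5*144) = 1/(-720) = -1/720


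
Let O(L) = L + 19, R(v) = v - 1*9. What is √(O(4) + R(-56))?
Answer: I*√42 ≈ 6.4807*I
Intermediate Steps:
R(v) = -9 + v (R(v) = v - 9 = -9 + v)
O(L) = 19 + L
√(O(4) + R(-56)) = √((19 + 4) + (-9 - 56)) = √(23 - 65) = √(-42) = I*√42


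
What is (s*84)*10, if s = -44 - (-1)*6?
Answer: -31920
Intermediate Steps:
s = -38 (s = -44 - 1*(-6) = -44 + 6 = -38)
(s*84)*10 = -38*84*10 = -3192*10 = -31920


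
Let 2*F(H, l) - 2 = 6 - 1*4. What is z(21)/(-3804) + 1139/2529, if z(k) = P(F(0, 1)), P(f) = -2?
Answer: 722969/1603386 ≈ 0.45090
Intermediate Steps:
F(H, l) = 2 (F(H, l) = 1 + (6 - 1*4)/2 = 1 + (6 - 4)/2 = 1 + (1/2)*2 = 1 + 1 = 2)
z(k) = -2
z(21)/(-3804) + 1139/2529 = -2/(-3804) + 1139/2529 = -2*(-1/3804) + 1139*(1/2529) = 1/1902 + 1139/2529 = 722969/1603386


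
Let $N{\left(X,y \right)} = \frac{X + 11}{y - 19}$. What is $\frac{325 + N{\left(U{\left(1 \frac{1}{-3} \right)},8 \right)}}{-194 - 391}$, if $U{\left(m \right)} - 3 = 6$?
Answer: $- \frac{79}{143} \approx -0.55245$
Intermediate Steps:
$U{\left(m \right)} = 9$ ($U{\left(m \right)} = 3 + 6 = 9$)
$N{\left(X,y \right)} = \frac{11 + X}{-19 + y}$
$\frac{325 + N{\left(U{\left(1 \frac{1}{-3} \right)},8 \right)}}{-194 - 391} = \frac{325 + \frac{11 + 9}{-19 + 8}}{-194 - 391} = \frac{325 + \frac{1}{-11} \cdot 20}{-585} = \left(325 - \frac{20}{11}\right) \left(- \frac{1}{585}\right) = \frac{3555}{11} \left(- \frac{1}{585}\right) = - \frac{79}{143}$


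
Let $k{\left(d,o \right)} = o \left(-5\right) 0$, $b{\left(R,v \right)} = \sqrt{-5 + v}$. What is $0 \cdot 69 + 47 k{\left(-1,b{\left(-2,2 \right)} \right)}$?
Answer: $0$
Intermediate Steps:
$k{\left(d,o \right)} = 0$ ($k{\left(d,o \right)} = - 5 o 0 = 0$)
$0 \cdot 69 + 47 k{\left(-1,b{\left(-2,2 \right)} \right)} = 0 \cdot 69 + 47 \cdot 0 = 0 + 0 = 0$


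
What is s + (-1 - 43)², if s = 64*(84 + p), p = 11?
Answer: 8016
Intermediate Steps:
s = 6080 (s = 64*(84 + 11) = 64*95 = 6080)
s + (-1 - 43)² = 6080 + (-1 - 43)² = 6080 + (-44)² = 6080 + 1936 = 8016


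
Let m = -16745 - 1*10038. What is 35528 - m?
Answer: 62311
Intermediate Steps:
m = -26783 (m = -16745 - 10038 = -26783)
35528 - m = 35528 - 1*(-26783) = 35528 + 26783 = 62311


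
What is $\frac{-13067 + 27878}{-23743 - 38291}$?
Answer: $- \frac{4937}{20678} \approx -0.23876$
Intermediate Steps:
$\frac{-13067 + 27878}{-23743 - 38291} = \frac{14811}{-62034} = 14811 \left(- \frac{1}{62034}\right) = - \frac{4937}{20678}$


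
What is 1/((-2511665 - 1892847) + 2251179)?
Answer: -1/2153333 ≈ -4.6440e-7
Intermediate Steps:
1/((-2511665 - 1892847) + 2251179) = 1/(-4404512 + 2251179) = 1/(-2153333) = -1/2153333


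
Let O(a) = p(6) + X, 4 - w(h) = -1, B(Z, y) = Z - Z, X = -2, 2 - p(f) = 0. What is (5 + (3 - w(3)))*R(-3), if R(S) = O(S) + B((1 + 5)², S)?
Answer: 0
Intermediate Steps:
p(f) = 2 (p(f) = 2 - 1*0 = 2 + 0 = 2)
B(Z, y) = 0
w(h) = 5 (w(h) = 4 - 1*(-1) = 4 + 1 = 5)
O(a) = 0 (O(a) = 2 - 2 = 0)
R(S) = 0 (R(S) = 0 + 0 = 0)
(5 + (3 - w(3)))*R(-3) = (5 + (3 - 1*5))*0 = (5 + (3 - 5))*0 = (5 - 2)*0 = 3*0 = 0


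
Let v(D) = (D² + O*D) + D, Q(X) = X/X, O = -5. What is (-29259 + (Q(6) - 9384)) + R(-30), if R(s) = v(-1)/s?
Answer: -231853/6 ≈ -38642.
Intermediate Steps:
Q(X) = 1
v(D) = D² - 4*D (v(D) = (D² - 5*D) + D = D² - 4*D)
R(s) = 5/s (R(s) = (-(-4 - 1))/s = (-1*(-5))/s = 5/s)
(-29259 + (Q(6) - 9384)) + R(-30) = (-29259 + (1 - 9384)) + 5/(-30) = (-29259 - 9383) + 5*(-1/30) = -38642 - ⅙ = -231853/6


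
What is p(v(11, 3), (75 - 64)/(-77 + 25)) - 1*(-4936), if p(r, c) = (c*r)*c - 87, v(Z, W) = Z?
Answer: 13113027/2704 ≈ 4849.5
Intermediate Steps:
p(r, c) = -87 + r*c**2 (p(r, c) = r*c**2 - 87 = -87 + r*c**2)
p(v(11, 3), (75 - 64)/(-77 + 25)) - 1*(-4936) = (-87 + 11*((75 - 64)/(-77 + 25))**2) - 1*(-4936) = (-87 + 11*(11/(-52))**2) + 4936 = (-87 + 11*(11*(-1/52))**2) + 4936 = (-87 + 11*(-11/52)**2) + 4936 = (-87 + 11*(121/2704)) + 4936 = (-87 + 1331/2704) + 4936 = -233917/2704 + 4936 = 13113027/2704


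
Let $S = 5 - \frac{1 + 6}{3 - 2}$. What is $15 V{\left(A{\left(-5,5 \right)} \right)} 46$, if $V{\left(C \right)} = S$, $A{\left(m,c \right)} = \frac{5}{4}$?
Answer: $-1380$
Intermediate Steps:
$A{\left(m,c \right)} = \frac{5}{4}$ ($A{\left(m,c \right)} = 5 \cdot \frac{1}{4} = \frac{5}{4}$)
$S = -2$ ($S = 5 - \frac{7}{3 - 2} = 5 - \frac{7}{1} = 5 - 7 \cdot 1 = 5 - 7 = -2$)
$V{\left(C \right)} = -2$
$15 V{\left(A{\left(-5,5 \right)} \right)} 46 = 15 \left(-2\right) 46 = \left(-30\right) 46 = -1380$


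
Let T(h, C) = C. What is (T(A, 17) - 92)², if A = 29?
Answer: 5625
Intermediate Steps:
(T(A, 17) - 92)² = (17 - 92)² = (-75)² = 5625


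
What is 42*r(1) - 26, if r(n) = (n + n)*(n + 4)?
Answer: 394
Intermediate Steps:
r(n) = 2*n*(4 + n) (r(n) = (2*n)*(4 + n) = 2*n*(4 + n))
42*r(1) - 26 = 42*(2*1*(4 + 1)) - 26 = 42*(2*1*5) - 26 = 42*10 - 26 = 420 - 26 = 394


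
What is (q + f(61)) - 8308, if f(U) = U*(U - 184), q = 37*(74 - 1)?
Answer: -13110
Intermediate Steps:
q = 2701 (q = 37*73 = 2701)
f(U) = U*(-184 + U)
(q + f(61)) - 8308 = (2701 + 61*(-184 + 61)) - 8308 = (2701 + 61*(-123)) - 8308 = (2701 - 7503) - 8308 = -4802 - 8308 = -13110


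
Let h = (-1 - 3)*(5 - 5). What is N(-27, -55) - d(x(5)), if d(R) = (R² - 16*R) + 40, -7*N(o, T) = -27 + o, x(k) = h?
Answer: -226/7 ≈ -32.286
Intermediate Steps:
h = 0 (h = -4*0 = 0)
x(k) = 0
N(o, T) = 27/7 - o/7 (N(o, T) = -(-27 + o)/7 = 27/7 - o/7)
d(R) = 40 + R² - 16*R
N(-27, -55) - d(x(5)) = (27/7 - ⅐*(-27)) - (40 + 0² - 16*0) = (27/7 + 27/7) - (40 + 0 + 0) = 54/7 - 1*40 = 54/7 - 40 = -226/7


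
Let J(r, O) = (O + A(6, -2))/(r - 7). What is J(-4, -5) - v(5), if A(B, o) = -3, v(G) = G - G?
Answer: 8/11 ≈ 0.72727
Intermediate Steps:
v(G) = 0
J(r, O) = (-3 + O)/(-7 + r) (J(r, O) = (O - 3)/(r - 7) = (-3 + O)/(-7 + r))
J(-4, -5) - v(5) = (-3 - 5)/(-7 - 4) - 1*0 = -8/(-11) + 0 = -1/11*(-8) + 0 = 8/11 + 0 = 8/11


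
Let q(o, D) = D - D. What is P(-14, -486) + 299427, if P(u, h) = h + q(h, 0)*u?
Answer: 298941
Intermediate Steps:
q(o, D) = 0
P(u, h) = h (P(u, h) = h + 0*u = h + 0 = h)
P(-14, -486) + 299427 = -486 + 299427 = 298941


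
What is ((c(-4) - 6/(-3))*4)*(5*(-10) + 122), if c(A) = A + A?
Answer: -1728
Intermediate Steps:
c(A) = 2*A
((c(-4) - 6/(-3))*4)*(5*(-10) + 122) = ((2*(-4) - 6/(-3))*4)*(5*(-10) + 122) = ((-8 - 6*(-⅓))*4)*(-50 + 122) = ((-8 + 2)*4)*72 = -6*4*72 = -24*72 = -1728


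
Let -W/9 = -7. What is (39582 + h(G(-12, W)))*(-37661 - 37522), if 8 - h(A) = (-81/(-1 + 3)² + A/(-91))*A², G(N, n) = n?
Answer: -479736783543/52 ≈ -9.2257e+9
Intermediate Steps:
W = 63 (W = -9*(-7) = 63)
h(A) = 8 - A²*(-81/4 - A/91) (h(A) = 8 - (-81/(-1 + 3)² + A/(-91))*A² = 8 - (-81/(2²) + A*(-1/91))*A² = 8 - (-81/4 - A/91)*A² = 8 - A²*(-81/4 - A/91))
(39582 + h(G(-12, W)))*(-37661 - 37522) = (39582 + (8 + (1/91)*63³ + (81/4)*63²))*(-37661 - 37522) = (39582 + (8 + (1/91)*250047 + (81/4)*3969))*(-75183) = (39582 + (8 + 35721/13 + 321489/4))*(-75183) = (39582 + 4322657/52)*(-75183) = (6380921/52)*(-75183) = -479736783543/52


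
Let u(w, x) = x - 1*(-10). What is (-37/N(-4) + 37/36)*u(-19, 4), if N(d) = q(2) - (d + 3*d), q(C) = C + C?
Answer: -518/45 ≈ -11.511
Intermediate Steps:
q(C) = 2*C
N(d) = 4 - 4*d (N(d) = 2*2 - (d + 3*d) = 4 - 4*d)
u(w, x) = 10 + x (u(w, x) = x + 10 = 10 + x)
(-37/N(-4) + 37/36)*u(-19, 4) = (-37/(4 - 4*(-4)) + 37/36)*(10 + 4) = (-37/(4 + 16) + 37*(1/36))*14 = (-37/20 + 37/36)*14 = -37/45*14 = -518/45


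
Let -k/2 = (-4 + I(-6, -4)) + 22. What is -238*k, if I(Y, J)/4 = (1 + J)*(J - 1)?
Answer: 37128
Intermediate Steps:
I(Y, J) = 4*(1 + J)*(-1 + J) (I(Y, J) = 4*((1 + J)*(J - 1)) = 4*((1 + J)*(-1 + J)) = 4*(1 + J)*(-1 + J))
k = -156 (k = -2*((-4 + (-4 + 4*(-4)**2)) + 22) = -2*((-4 + (-4 + 4*16)) + 22) = -2*((-4 + (-4 + 64)) + 22) = -2*((-4 + 60) + 22) = -2*(56 + 22) = -2*78 = -156)
-238*k = -238*(-156) = 37128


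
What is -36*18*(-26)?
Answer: 16848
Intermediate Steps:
-36*18*(-26) = -648*(-26) = 16848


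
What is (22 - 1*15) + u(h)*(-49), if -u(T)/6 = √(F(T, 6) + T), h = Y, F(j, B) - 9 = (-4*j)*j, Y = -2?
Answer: 7 + 882*I ≈ 7.0 + 882.0*I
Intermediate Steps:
F(j, B) = 9 - 4*j² (F(j, B) = 9 + (-4*j)*j = 9 - 4*j²)
h = -2
u(T) = -6*√(9 + T - 4*T²) (u(T) = -6*√((9 - 4*T²) + T) = -6*√(9 + T - 4*T²))
(22 - 1*15) + u(h)*(-49) = (22 - 1*15) - 6*√(9 - 2 - 4*(-2)²)*(-49) = (22 - 15) - 6*√(9 - 2 - 4*4)*(-49) = 7 - 6*√(9 - 2 - 16)*(-49) = 7 - 18*I*(-49) = 7 + 882*I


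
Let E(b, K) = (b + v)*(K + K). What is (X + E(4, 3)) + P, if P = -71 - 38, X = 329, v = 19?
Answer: 358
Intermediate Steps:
E(b, K) = 2*K*(19 + b) (E(b, K) = (b + 19)*(K + K) = (19 + b)*(2*K) = 2*K*(19 + b))
P = -109
(X + E(4, 3)) + P = (329 + 2*3*(19 + 4)) - 109 = (329 + 2*3*23) - 109 = (329 + 138) - 109 = 467 - 109 = 358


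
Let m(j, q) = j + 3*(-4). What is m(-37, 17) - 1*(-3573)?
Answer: 3524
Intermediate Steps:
m(j, q) = -12 + j (m(j, q) = j - 12 = -12 + j)
m(-37, 17) - 1*(-3573) = (-12 - 37) - 1*(-3573) = -49 + 3573 = 3524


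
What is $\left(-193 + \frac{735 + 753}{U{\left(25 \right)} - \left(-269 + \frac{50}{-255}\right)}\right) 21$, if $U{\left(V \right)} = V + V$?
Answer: $- \frac{64385139}{16279} \approx -3955.1$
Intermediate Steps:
$U{\left(V \right)} = 2 V$
$\left(-193 + \frac{735 + 753}{U{\left(25 \right)} - \left(-269 + \frac{50}{-255}\right)}\right) 21 = \left(-193 + \frac{735 + 753}{2 \cdot 25 - \left(-269 + \frac{50}{-255}\right)}\right) 21 = \left(-193 + \frac{1488}{50 + \left(\left(-50\right) \left(- \frac{1}{255}\right) + 269\right)}\right) 21 = \left(-193 + \frac{1488}{50 + \left(\frac{10}{51} + 269\right)}\right) 21 = \left(-193 + \frac{1488}{50 + \frac{13729}{51}}\right) 21 = \left(-193 + \frac{1488}{\frac{16279}{51}}\right) 21 = \left(-193 + 1488 \cdot \frac{51}{16279}\right) 21 = \left(-193 + \frac{75888}{16279}\right) 21 = \left(- \frac{3065959}{16279}\right) 21 = - \frac{64385139}{16279}$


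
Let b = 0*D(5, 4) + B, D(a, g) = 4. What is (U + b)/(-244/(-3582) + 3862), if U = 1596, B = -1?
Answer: 98505/238516 ≈ 0.41299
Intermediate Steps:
b = -1 (b = 0*4 - 1 = 0 - 1 = -1)
(U + b)/(-244/(-3582) + 3862) = (1596 - 1)/(-244/(-3582) + 3862) = 1595/(-244*(-1/3582) + 3862) = 1595/(122/1791 + 3862) = 1595/(6916964/1791) = 1595*(1791/6916964) = 98505/238516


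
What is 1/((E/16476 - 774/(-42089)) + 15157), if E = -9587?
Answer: 693458364/10510357668329 ≈ 6.5979e-5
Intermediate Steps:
1/((E/16476 - 774/(-42089)) + 15157) = 1/((-9587/16476 - 774/(-42089)) + 15157) = 1/((-9587*1/16476 - 774*(-1/42089)) + 15157) = 1/((-9587/16476 + 774/42089) + 15157) = 1/(-390754819/693458364 + 15157) = 1/(10510357668329/693458364) = 693458364/10510357668329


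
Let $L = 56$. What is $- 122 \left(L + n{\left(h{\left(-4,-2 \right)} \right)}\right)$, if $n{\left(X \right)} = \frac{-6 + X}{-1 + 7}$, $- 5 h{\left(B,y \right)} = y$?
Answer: $- \frac{100772}{15} \approx -6718.1$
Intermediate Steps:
$h{\left(B,y \right)} = - \frac{y}{5}$
$n{\left(X \right)} = -1 + \frac{X}{6}$ ($n{\left(X \right)} = \frac{-6 + X}{6} = \left(-6 + X\right) \frac{1}{6} = -1 + \frac{X}{6}$)
$- 122 \left(L + n{\left(h{\left(-4,-2 \right)} \right)}\right) = - 122 \left(56 - \left(1 - \frac{\left(- \frac{1}{5}\right) \left(-2\right)}{6}\right)\right) = - 122 \left(56 + \left(-1 + \frac{1}{6} \cdot \frac{2}{5}\right)\right) = - 122 \left(56 + \left(-1 + \frac{1}{15}\right)\right) = - 122 \left(56 - \frac{14}{15}\right) = \left(-122\right) \frac{826}{15} = - \frac{100772}{15}$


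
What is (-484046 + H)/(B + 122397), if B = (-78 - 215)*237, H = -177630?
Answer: -165419/13239 ≈ -12.495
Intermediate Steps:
B = -69441 (B = -293*237 = -69441)
(-484046 + H)/(B + 122397) = (-484046 - 177630)/(-69441 + 122397) = -661676/52956 = -661676*1/52956 = -165419/13239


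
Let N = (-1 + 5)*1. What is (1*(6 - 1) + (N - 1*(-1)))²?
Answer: 100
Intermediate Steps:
N = 4 (N = 4*1 = 4)
(1*(6 - 1) + (N - 1*(-1)))² = (1*(6 - 1) + (4 - 1*(-1)))² = (1*5 + (4 + 1))² = (5 + 5)² = 10² = 100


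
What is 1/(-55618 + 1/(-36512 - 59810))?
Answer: -96322/5357236997 ≈ -1.7980e-5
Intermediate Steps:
1/(-55618 + 1/(-36512 - 59810)) = 1/(-55618 + 1/(-96322)) = 1/(-55618 - 1/96322) = 1/(-5357236997/96322) = -96322/5357236997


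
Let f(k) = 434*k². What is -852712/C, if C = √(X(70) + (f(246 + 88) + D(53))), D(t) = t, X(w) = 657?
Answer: -426356*√48416014/24208007 ≈ -122.55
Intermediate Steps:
C = √48416014 (C = √(657 + (434*(246 + 88)² + 53)) = √(657 + (434*334² + 53)) = √(657 + (434*111556 + 53)) = √(657 + (48415304 + 53)) = √(657 + 48415357) = √48416014 ≈ 6958.2)
-852712/C = -852712*√48416014/48416014 = -426356*√48416014/24208007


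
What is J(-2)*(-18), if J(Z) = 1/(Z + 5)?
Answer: -6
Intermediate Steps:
J(Z) = 1/(5 + Z)
J(-2)*(-18) = -18/(5 - 2) = -18/3 = (⅓)*(-18) = -6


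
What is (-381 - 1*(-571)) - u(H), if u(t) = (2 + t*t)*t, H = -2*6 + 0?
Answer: 1942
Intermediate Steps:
H = -12 (H = -12 + 0 = -12)
u(t) = t*(2 + t²) (u(t) = (2 + t²)*t = t*(2 + t²))
(-381 - 1*(-571)) - u(H) = (-381 - 1*(-571)) - (-12)*(2 + (-12)²) = (-381 + 571) - (-12)*(2 + 144) = 190 - (-12)*146 = 190 - 1*(-1752) = 190 + 1752 = 1942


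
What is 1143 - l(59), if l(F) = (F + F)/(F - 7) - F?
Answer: 31193/26 ≈ 1199.7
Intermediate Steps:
l(F) = -F + 2*F/(-7 + F) (l(F) = (2*F)/(-7 + F) - F = 2*F/(-7 + F) - F = -F + 2*F/(-7 + F))
1143 - l(59) = 1143 - 59*(9 - 1*59)/(-7 + 59) = 1143 - 59*(9 - 59)/52 = 1143 - 59*(-50)/52 = 1143 - 1*(-1475/26) = 1143 + 1475/26 = 31193/26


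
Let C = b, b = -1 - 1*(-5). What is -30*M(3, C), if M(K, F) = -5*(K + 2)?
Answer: 750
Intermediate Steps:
b = 4 (b = -1 + 5 = 4)
C = 4
M(K, F) = -10 - 5*K (M(K, F) = -5*(2 + K) = -10 - 5*K)
-30*M(3, C) = -30*(-10 - 5*3) = -30*(-10 - 15) = -30*(-25) = 750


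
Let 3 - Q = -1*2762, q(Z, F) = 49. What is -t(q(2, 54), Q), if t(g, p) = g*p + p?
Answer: -138250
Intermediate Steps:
Q = 2765 (Q = 3 - (-1)*2762 = 3 - 1*(-2762) = 3 + 2762 = 2765)
t(g, p) = p + g*p
-t(q(2, 54), Q) = -2765*(1 + 49) = -2765*50 = -1*138250 = -138250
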